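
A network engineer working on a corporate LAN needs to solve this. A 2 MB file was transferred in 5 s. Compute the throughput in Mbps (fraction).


Given: file = 2 MB, time = 5 s
File in Mb = 2 * 8 = 16 Mb
Throughput = 16 / 5 Mbps
Throughput = 16/5 Mbps

16/5


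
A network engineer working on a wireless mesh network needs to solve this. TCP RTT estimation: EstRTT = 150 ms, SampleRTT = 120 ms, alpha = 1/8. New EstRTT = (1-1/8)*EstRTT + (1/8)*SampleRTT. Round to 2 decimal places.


Given: EstRTT = 150 ms, SampleRTT = 120 ms, alpha = 1/8
New EstRTT = (1 - alpha) * EstRTT + alpha * SampleRTT
(7/8) * 150 = 131.25
(1/8) * 120 = 15
New EstRTT = 131.25 + 15 = 146.25 ms -> 146.25 ms (2 dp)

146.25


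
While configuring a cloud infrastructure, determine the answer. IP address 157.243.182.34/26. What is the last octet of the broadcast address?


Given: IP = 157.243.182.34, prefix = /26
Host bits = 32 - 26 = 6
Network last octet = 34 AND mask = 0
Host part size = 2^6 - 1 = 63
Broadcast last octet = 0 OR 63 = 63

63


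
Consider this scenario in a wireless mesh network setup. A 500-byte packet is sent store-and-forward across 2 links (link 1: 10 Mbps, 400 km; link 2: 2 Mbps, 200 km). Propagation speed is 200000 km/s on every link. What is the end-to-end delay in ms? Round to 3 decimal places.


Packet = 500 bytes = 4000 bits. Store-and-forward: sum (t_trans + t_prop) per link.
Link 1: t_trans = 4000/(10*10^6) s = 0.4000 ms; t_prop = 400/200000 s = 2.0000 ms; subtotal = 2.4000 ms
Link 2: t_trans = 4000/(2*10^6) s = 2.0000 ms; t_prop = 200/200000 s = 1.0000 ms; subtotal = 3.0000 ms
End-to-end = 2.4000 + 3.0000 = 5.4000 ms -> 5.400 ms (3 dp)

5.400


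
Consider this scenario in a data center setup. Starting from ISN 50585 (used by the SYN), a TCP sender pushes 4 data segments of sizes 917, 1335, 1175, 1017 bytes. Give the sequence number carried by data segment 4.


The SYN occupies sequence number ISN = 50585, so the first data byte is ISN + 1 = 50586.
SEQ of data segment i = (ISN + 1) + sum of payload sizes of segments 1..i-1.
Segment 1: SEQ = 50586, payload = 917 bytes
Segment 2: SEQ = 51503, payload = 1335 bytes
Segment 3: SEQ = 52838, payload = 1175 bytes
Segment 4: SEQ = 54013, payload = 1017 bytes
SEQ of segment 4 = 50586 + 917 + 1335 + 1175 = 54013

54013


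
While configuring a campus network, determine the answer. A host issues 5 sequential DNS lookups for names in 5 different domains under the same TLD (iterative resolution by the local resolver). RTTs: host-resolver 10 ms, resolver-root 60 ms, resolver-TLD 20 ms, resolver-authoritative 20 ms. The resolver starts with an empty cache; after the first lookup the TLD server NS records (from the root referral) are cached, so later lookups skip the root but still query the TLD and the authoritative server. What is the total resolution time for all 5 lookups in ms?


Lookup 1 (cold cache): local + root + TLD + auth = 10 + 60 + 20 + 20 = 110 ms
Lookups 2..5 (TLD NS cached -> skip root; new domain -> still ask TLD and auth): local + TLD + auth = 10 + 20 + 20 = 50 ms each
Remaining 4 lookups: 4 * 50 = 200 ms
Total = 110 + 200 = 310 ms

310


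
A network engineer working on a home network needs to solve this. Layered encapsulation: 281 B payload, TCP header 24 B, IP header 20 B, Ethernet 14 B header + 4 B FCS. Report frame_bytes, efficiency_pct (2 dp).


TCP segment = 281 + 24 = 305 B
IP packet = 305 + 20 = 325 B
Ethernet frame = 325 + 14 + 4 = 343 B
Efficiency = app / frame = 281 / 343 = 0.819242 = 81.9242% -> 81.92% (2 dp)

343, 81.92


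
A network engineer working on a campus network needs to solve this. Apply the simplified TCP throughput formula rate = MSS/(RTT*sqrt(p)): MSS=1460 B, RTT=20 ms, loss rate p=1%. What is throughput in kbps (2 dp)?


Given: MSS = 1460 bytes, RTT = 20 ms, loss = 1%
RTT in seconds = 20 / 1000 = 0.02
Loss rate = 1% = 0.01
sqrt(loss) = sqrt(0.01) = 0.1
Throughput (bytes/s) = 1460 / (0.02 * 0.1) = 730000.0000
Throughput (kbps) = 730000.0000 * 8 / 1000 = 5840.000000 -> 5840.00 kbps (2 dp)

5840.00


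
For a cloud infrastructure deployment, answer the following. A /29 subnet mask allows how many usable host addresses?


Given: subnet mask /29
Host bits = 32 - 29 = 3
Total addresses = 2^3 = 8
Usable hosts = 8 - 2 (network + broadcast) = 6

6


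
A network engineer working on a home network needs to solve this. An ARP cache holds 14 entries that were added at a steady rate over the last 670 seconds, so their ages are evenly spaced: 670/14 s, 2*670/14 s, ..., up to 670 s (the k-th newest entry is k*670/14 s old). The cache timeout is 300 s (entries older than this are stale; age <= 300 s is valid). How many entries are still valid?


Ages are k * 670/14 s for k = 1..14 (spacing = 47.8571 s).
Entry k is valid iff k * 670/14 <= 300 iff k <= 14 * 300 / 670 = 6.2687
n_valid = floor(6.2687) = 6
(n_stale = 14 - 6 = 8)

6


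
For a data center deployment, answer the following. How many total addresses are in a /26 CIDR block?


Given: CIDR prefix /26
Host bits = 32 - 26 = 6
Total addresses = 2^6 = 64

64


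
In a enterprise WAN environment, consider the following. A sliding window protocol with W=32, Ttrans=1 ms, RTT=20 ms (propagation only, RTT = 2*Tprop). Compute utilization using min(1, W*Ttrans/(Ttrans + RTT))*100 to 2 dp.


Given: W = 32, Ttrans = 1 ms, RTT = 20 ms (= 2 * Tprop, Tprop = 10 ms)
Cycle time = Ttrans + RTT = 1 + 20 = 21 ms (first packet sent until its ACK returns)
W * Ttrans = 32 * 1 = 32 ms of sending per cycle
W * Ttrans / (Ttrans + RTT) = 32 / 21 = 1.523810
U = min(1, 1.523810) = 1.000000
U% = 100.00%

100.00


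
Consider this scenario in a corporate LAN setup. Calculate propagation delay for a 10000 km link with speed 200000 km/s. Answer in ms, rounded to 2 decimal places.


Given: distance = 10000 km, speed = 200000 km/s
Delay = distance / speed = 10000 / 200000 seconds
Delay in ms = 10000 * 1000 / 200000
Delay = 50.0000 ms
Rounded to 2 dp = 50.00 ms

50.00


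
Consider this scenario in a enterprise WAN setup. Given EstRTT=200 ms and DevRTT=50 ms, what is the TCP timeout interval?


Given: EstRTT = 200 ms, DevRTT = 50 ms
Timeout = EstRTT + 4 * DevRTT
4 * DevRTT = 4 * 50 = 200
Timeout = 200 + 200 = 400 ms

400


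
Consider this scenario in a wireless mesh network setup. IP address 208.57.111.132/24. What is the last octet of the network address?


Given: IP = 208.57.111.132, prefix = /24
Subnet mask = 255.255.255.0
Last octet of IP: 132
Last octet of mask: 0
Network last octet = 132 AND 0 = 0

0


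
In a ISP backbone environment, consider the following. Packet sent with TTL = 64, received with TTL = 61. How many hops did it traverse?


Given: initial TTL = 64, received TTL = 61
Hops = initial TTL - received TTL
Hops = 64 - 61 = 3

3


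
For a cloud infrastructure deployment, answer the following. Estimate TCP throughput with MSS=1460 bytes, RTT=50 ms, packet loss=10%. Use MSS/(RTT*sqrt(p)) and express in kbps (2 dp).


Given: MSS = 1460 bytes, RTT = 50 ms, loss = 10%
RTT in seconds = 50 / 1000 = 0.05
Loss rate = 10% = 0.1
sqrt(loss) = sqrt(0.1) = 0.316227766017
Throughput (bytes/s) = 1460 / (0.05 * 0.316227766017) = 92338.5077
Throughput (kbps) = 92338.5077 * 8 / 1000 = 738.708061 -> 738.71 kbps (2 dp)

738.71


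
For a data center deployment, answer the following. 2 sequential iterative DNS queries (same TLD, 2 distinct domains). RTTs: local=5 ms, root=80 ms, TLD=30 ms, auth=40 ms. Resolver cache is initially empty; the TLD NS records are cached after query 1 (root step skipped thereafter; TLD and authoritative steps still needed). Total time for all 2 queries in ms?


Lookup 1 (cold cache): local + root + TLD + auth = 5 + 80 + 30 + 40 = 155 ms
Lookups 2..2 (TLD NS cached -> skip root; new domain -> still ask TLD and auth): local + TLD + auth = 5 + 30 + 40 = 75 ms each
Remaining 1 lookups: 1 * 75 = 75 ms
Total = 155 + 75 = 230 ms

230


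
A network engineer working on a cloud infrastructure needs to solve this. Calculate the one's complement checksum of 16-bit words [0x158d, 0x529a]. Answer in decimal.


Given words: [0x158d, 0x529a]
Step 1: Sum all words
Raw sum = 5517 + 21146 = 26663
One's complement = ~26663 & 0xFFFF = 38872

38872


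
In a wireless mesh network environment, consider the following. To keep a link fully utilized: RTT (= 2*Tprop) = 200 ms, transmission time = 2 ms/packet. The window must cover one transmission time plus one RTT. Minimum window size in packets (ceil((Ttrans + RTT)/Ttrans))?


Given: Ttrans = 2 ms, RTT = 200 ms (= 2 * Tprop, Tprop = 100 ms)
Time until first ACK returns = Ttrans + RTT = 2 + 200 = 202 ms
Need W * Ttrans >= Ttrans + RTT  ->  W >= (Ttrans + RTT) / Ttrans
(Ttrans + RTT) / Ttrans = 202 / 2 = 101
W_min = ceil(101) = 101

101


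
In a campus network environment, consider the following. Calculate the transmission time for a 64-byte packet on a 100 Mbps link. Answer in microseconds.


Given: packet = 64 bytes, bandwidth = 100 Mbps
Packet in bits = 64 * 8 = 512 bits
Bandwidth = 100 * 10^6 = 100000000 bps
Time = 512 / 100000000 seconds
Time in us = 512 * 10^6 / 100000000 = 5.12

5.12


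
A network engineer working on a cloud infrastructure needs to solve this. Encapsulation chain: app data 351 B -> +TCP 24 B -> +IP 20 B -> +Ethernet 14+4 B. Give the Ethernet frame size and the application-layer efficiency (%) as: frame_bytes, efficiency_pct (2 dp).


TCP segment = 351 + 24 = 375 B
IP packet = 375 + 20 = 395 B
Ethernet frame = 395 + 14 + 4 = 413 B
Efficiency = app / frame = 351 / 413 = 0.849879 = 84.9879% -> 84.99% (2 dp)

413, 84.99


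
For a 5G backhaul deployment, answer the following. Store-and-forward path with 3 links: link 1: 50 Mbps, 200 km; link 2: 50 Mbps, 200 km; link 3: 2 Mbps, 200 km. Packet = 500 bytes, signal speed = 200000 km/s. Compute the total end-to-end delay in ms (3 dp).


Packet = 500 bytes = 4000 bits. Store-and-forward: sum (t_trans + t_prop) per link.
Link 1: t_trans = 4000/(50*10^6) s = 0.0800 ms; t_prop = 200/200000 s = 1.0000 ms; subtotal = 1.0800 ms
Link 2: t_trans = 4000/(50*10^6) s = 0.0800 ms; t_prop = 200/200000 s = 1.0000 ms; subtotal = 1.0800 ms
Link 3: t_trans = 4000/(2*10^6) s = 2.0000 ms; t_prop = 200/200000 s = 1.0000 ms; subtotal = 3.0000 ms
End-to-end = 1.0800 + 1.0800 + 3.0000 = 5.1600 ms -> 5.160 ms (3 dp)

5.160


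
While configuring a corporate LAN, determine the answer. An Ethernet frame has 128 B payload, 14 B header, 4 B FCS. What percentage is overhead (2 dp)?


Given: payload = 128 B, header = 14 B, trailer = 4 B
Overhead bytes = header + trailer = 14 + 4 = 18
Total frame = payload + overhead = 128 + 18 = 146
Overhead % = 18 / 146 * 100 = 12.3288% -> 12.33% (2 dp)

12.33


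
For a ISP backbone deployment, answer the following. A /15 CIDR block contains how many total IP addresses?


Given: CIDR prefix /15
Host bits = 32 - 15 = 17
Total addresses = 2^17 = 131072

131072


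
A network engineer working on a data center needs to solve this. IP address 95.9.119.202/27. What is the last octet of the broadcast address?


Given: IP = 95.9.119.202, prefix = /27
Host bits = 32 - 27 = 5
Network last octet = 202 AND mask = 192
Host part size = 2^5 - 1 = 31
Broadcast last octet = 192 OR 31 = 223

223


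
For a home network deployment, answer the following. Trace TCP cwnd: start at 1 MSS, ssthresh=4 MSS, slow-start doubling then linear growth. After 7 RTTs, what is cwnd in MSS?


RTT 0: cwnd = 1 MSS (initial)
RTT 1: cwnd = 2 MSS (slow start, doubled)
RTT 2: cwnd = 4 MSS (slow start, doubled)
RTT 3: cwnd = 5 MSS (congestion avoidance, +1)
RTT 4: cwnd = 6 MSS (congestion avoidance, +1)
RTT 5: cwnd = 7 MSS (congestion avoidance, +1)
RTT 6: cwnd = 8 MSS (congestion avoidance, +1)
RTT 7: cwnd = 9 MSS (congestion avoidance, +1)

9


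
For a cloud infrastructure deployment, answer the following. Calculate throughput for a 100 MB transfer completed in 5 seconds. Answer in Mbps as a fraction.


Given: file = 100 MB, time = 5 s
File in Mb = 100 * 8 = 800 Mb
Throughput = 800 / 5 Mbps
Throughput = 160 Mbps

160


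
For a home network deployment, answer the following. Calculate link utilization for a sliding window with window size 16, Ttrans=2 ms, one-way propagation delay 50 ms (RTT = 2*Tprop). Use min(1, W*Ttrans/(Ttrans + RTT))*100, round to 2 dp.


Given: W = 16, Ttrans = 2 ms, RTT = 100 ms (= 2 * Tprop, Tprop = 50 ms)
Cycle time = Ttrans + RTT = 2 + 100 = 102 ms (first packet sent until its ACK returns)
W * Ttrans = 16 * 2 = 32 ms of sending per cycle
W * Ttrans / (Ttrans + RTT) = 32 / 102 = 0.313725
U = min(1, 0.313725) = 0.313725
U% = 31.37%

31.37


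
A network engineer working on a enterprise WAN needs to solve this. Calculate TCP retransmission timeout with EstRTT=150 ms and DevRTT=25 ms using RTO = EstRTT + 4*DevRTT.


Given: EstRTT = 150 ms, DevRTT = 25 ms
Timeout = EstRTT + 4 * DevRTT
4 * DevRTT = 4 * 25 = 100
Timeout = 150 + 100 = 250 ms

250


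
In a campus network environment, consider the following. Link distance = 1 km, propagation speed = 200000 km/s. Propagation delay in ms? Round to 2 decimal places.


Given: distance = 1 km, speed = 200000 km/s
Delay = distance / speed = 1 / 200000 seconds
Delay in ms = 1 * 1000 / 200000
Delay = 0.0050 ms
Rounded to 2 dp = 0.01 ms

0.01


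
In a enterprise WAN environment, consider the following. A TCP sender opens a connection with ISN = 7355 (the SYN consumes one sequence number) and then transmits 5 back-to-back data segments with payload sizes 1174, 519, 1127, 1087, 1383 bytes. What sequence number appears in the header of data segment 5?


The SYN occupies sequence number ISN = 7355, so the first data byte is ISN + 1 = 7356.
SEQ of data segment i = (ISN + 1) + sum of payload sizes of segments 1..i-1.
Segment 1: SEQ = 7356, payload = 1174 bytes
Segment 2: SEQ = 8530, payload = 519 bytes
Segment 3: SEQ = 9049, payload = 1127 bytes
Segment 4: SEQ = 10176, payload = 1087 bytes
Segment 5: SEQ = 11263, payload = 1383 bytes
SEQ of segment 5 = 7356 + 1174 + 519 + 1127 + 1087 = 11263

11263


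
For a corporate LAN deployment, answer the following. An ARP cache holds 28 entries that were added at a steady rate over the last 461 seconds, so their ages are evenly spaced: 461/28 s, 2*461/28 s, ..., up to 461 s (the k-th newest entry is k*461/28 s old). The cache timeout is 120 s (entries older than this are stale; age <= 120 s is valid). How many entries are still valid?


Ages are k * 461/28 s for k = 1..28 (spacing = 16.4643 s).
Entry k is valid iff k * 461/28 <= 120 iff k <= 28 * 120 / 461 = 7.2885
n_valid = floor(7.2885) = 7
(n_stale = 28 - 7 = 21)

7


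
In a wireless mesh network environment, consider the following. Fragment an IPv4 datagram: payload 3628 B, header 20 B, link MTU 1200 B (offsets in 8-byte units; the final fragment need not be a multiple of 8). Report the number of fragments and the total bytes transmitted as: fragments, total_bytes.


Max data per non-final fragment = floor((MTU - header)/8)*8 = floor((1200 - 20)/8)*8 = floor(1180/8)*8 = 1176 B
Final fragment needs no 8-byte alignment: it can carry up to MTU - header = 1180 B
Non-final fragments needed = ceil((payload - 1180) / 1176) = ceil(2448/1176) = ceil(2.0816) = 3
Number of fragments = 3 + 1 = 4
Fragment sizes (data): 3 * 1176 B + 100 B (last, 100 <= 1180 OK)
Total bytes sent = payload + n_frags * header = 3628 + 4*20 = 3628 + 80 = 3708 B

4, 3708


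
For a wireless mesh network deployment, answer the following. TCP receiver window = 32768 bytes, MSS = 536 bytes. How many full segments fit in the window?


Given: RWND = 32768 bytes, MSS = 536 bytes
Full segments = floor(RWND / MSS)
Full segments = floor(32768 / 536)
Full segments = floor(61.1343) = 61

61


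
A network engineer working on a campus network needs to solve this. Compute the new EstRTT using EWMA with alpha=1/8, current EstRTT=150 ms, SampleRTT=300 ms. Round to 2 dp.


Given: EstRTT = 150 ms, SampleRTT = 300 ms, alpha = 1/8
New EstRTT = (1 - alpha) * EstRTT + alpha * SampleRTT
(7/8) * 150 = 131.25
(1/8) * 300 = 37.5
New EstRTT = 131.25 + 37.5 = 168.75 ms -> 168.75 ms (2 dp)

168.75


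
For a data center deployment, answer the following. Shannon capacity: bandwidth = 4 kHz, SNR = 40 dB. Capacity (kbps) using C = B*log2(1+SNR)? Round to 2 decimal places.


Given: B = 4 kHz, SNR = 40 dB
SNR linear = 10^(40/10) = 10000
1 + SNR = 10001
log2(10001) = 13.2878566418
C = 4 * 1000 * 13.2878566418 = 53151.4266 bps
C = 53.151427 kbps -> 53.15 kbps (2 dp)

53.15


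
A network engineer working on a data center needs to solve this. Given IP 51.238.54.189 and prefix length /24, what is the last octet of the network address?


Given: IP = 51.238.54.189, prefix = /24
Subnet mask = 255.255.255.0
Last octet of IP: 189
Last octet of mask: 0
Network last octet = 189 AND 0 = 0

0


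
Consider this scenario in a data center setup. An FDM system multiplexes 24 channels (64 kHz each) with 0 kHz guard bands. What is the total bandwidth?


Given: 24 channels, 64 kHz each, guard = 0 kHz
Channel bandwidth = 24 * 64 = 1536 kHz
Guard bands = 23 gaps * 0 kHz = 0 kHz
Total = 1536 + 0 = 1536 kHz

1536


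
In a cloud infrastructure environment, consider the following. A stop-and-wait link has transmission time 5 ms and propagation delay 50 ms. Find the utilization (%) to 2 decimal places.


Given: Ttrans = 5 ms, Tprop = 50 ms
RTT = 2 * Tprop = 2 * 50 = 100 ms
U = Ttrans / (Ttrans + RTT)
U = 5 / (5 + 100)
U = 5 / 105 = 0.047619
U% = 4.76%

4.76


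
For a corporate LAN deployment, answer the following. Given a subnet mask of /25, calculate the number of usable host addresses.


Given: subnet mask /25
Host bits = 32 - 25 = 7
Total addresses = 2^7 = 128
Usable hosts = 128 - 2 (network + broadcast) = 126

126


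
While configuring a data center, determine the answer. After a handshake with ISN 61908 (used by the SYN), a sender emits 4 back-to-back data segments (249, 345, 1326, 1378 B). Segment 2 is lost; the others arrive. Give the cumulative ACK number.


SYN uses sequence number 61908; first data byte = ISN + 1 = 61909.
Segment 1: SEQ = 61909, len = 249 B, covers [61909, 62157]
Segment 2: SEQ = 62158, len = 345 B, covers [62158, 62502] [LOST]
Segment 3: SEQ = 62503, len = 1326 B, covers [62503, 63828]
Segment 4: SEQ = 63829, len = 1378 B, covers [63829, 65206]
In-order data received: bytes [61909, 62157] (segments 1..1).
Segment 2 missing -> gap begins at byte 62158; later segments buffered out of order.
Cumulative ACK = next expected in-order byte = 61909 + 249 = 62158

62158


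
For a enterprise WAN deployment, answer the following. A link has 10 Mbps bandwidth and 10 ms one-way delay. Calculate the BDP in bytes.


Given: bandwidth = 10 Mbps, delay = 10 ms
BDP in bits = 10 * 10^6 * 10 / 1000
BDP in bits = 100000
BDP in bytes = 100000 / 8 = 12500

12500


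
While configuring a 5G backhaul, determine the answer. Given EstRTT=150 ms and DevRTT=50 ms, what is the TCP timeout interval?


Given: EstRTT = 150 ms, DevRTT = 50 ms
Timeout = EstRTT + 4 * DevRTT
4 * DevRTT = 4 * 50 = 200
Timeout = 150 + 200 = 350 ms

350


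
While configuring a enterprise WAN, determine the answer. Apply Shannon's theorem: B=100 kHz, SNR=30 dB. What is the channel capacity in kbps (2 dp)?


Given: B = 100 kHz, SNR = 30 dB
SNR linear = 10^(30/10) = 1000
1 + SNR = 1001
log2(1001) = 9.9672262588
C = 100 * 1000 * 9.9672262588 = 996722.6259 bps
C = 996.722626 kbps -> 996.72 kbps (2 dp)

996.72


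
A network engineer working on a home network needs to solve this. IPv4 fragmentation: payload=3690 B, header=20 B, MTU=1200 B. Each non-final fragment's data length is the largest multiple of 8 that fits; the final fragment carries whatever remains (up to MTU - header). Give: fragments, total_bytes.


Max data per non-final fragment = floor((MTU - header)/8)*8 = floor((1200 - 20)/8)*8 = floor(1180/8)*8 = 1176 B
Final fragment needs no 8-byte alignment: it can carry up to MTU - header = 1180 B
Non-final fragments needed = ceil((payload - 1180) / 1176) = ceil(2510/1176) = ceil(2.1344) = 3
Number of fragments = 3 + 1 = 4
Fragment sizes (data): 3 * 1176 B + 162 B (last, 162 <= 1180 OK)
Total bytes sent = payload + n_frags * header = 3690 + 4*20 = 3690 + 80 = 3770 B

4, 3770


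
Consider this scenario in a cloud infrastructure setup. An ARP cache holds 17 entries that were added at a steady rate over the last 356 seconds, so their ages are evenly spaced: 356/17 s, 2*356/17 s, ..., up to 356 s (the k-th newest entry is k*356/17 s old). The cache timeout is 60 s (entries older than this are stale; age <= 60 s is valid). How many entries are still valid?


Ages are k * 356/17 s for k = 1..17 (spacing = 20.9412 s).
Entry k is valid iff k * 356/17 <= 60 iff k <= 17 * 60 / 356 = 2.8652
n_valid = floor(2.8652) = 2
(n_stale = 17 - 2 = 15)

2


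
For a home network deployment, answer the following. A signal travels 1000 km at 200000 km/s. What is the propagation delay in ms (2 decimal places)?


Given: distance = 1000 km, speed = 200000 km/s
Delay = distance / speed = 1000 / 200000 seconds
Delay in ms = 1000 * 1000 / 200000
Delay = 5.0000 ms
Rounded to 2 dp = 5.00 ms

5.00


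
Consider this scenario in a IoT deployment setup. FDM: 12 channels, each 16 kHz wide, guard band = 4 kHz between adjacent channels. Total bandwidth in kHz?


Given: 12 channels, 16 kHz each, guard = 4 kHz
Channel bandwidth = 12 * 16 = 192 kHz
Guard bands = 11 gaps * 4 kHz = 44 kHz
Total = 192 + 44 = 236 kHz

236


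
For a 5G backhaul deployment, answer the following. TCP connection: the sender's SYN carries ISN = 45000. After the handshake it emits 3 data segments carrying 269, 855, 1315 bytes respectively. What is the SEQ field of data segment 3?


The SYN occupies sequence number ISN = 45000, so the first data byte is ISN + 1 = 45001.
SEQ of data segment i = (ISN + 1) + sum of payload sizes of segments 1..i-1.
Segment 1: SEQ = 45001, payload = 269 bytes
Segment 2: SEQ = 45270, payload = 855 bytes
Segment 3: SEQ = 46125, payload = 1315 bytes
SEQ of segment 3 = 45001 + 269 + 855 = 46125

46125


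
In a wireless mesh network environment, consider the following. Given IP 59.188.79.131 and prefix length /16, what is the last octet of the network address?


Given: IP = 59.188.79.131, prefix = /16
Subnet mask = 255.255.0.0
Last octet of IP: 131
Last octet of mask: 0
Network last octet = 131 AND 0 = 0

0


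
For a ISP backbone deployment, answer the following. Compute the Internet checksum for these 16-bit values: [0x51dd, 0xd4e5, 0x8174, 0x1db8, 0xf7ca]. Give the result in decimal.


Given words: [0x51dd, 0xd4e5, 0x8174, 0x1db8, 0xf7ca]
Step 1: Sum all words
Raw sum = 20957 + 54501 + 33140 + 7608 + 63434 = 179640
Step 2: Fold carry: (48568 + 2) = 48570
One's complement = ~48570 & 0xFFFF = 16965

16965


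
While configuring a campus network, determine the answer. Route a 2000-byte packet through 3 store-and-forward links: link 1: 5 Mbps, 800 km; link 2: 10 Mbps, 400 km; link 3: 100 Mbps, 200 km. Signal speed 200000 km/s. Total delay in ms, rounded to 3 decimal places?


Packet = 2000 bytes = 16000 bits. Store-and-forward: sum (t_trans + t_prop) per link.
Link 1: t_trans = 16000/(5*10^6) s = 3.2000 ms; t_prop = 800/200000 s = 4.0000 ms; subtotal = 7.2000 ms
Link 2: t_trans = 16000/(10*10^6) s = 1.6000 ms; t_prop = 400/200000 s = 2.0000 ms; subtotal = 3.6000 ms
Link 3: t_trans = 16000/(100*10^6) s = 0.1600 ms; t_prop = 200/200000 s = 1.0000 ms; subtotal = 1.1600 ms
End-to-end = 7.2000 + 3.6000 + 1.1600 = 11.9600 ms -> 11.960 ms (3 dp)

11.960


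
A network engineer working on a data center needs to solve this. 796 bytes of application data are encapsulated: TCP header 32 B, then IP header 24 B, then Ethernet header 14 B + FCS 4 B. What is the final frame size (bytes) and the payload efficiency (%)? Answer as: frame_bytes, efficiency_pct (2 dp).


TCP segment = 796 + 32 = 828 B
IP packet = 828 + 24 = 852 B
Ethernet frame = 852 + 14 + 4 = 870 B
Efficiency = app / frame = 796 / 870 = 0.914943 = 91.4943% -> 91.49% (2 dp)

870, 91.49


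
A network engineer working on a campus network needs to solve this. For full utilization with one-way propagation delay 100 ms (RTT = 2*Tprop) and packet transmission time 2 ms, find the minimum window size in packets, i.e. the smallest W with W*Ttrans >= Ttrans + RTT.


Given: Ttrans = 2 ms, RTT = 200 ms (= 2 * Tprop, Tprop = 100 ms)
Time until first ACK returns = Ttrans + RTT = 2 + 200 = 202 ms
Need W * Ttrans >= Ttrans + RTT  ->  W >= (Ttrans + RTT) / Ttrans
(Ttrans + RTT) / Ttrans = 202 / 2 = 101
W_min = ceil(101) = 101

101


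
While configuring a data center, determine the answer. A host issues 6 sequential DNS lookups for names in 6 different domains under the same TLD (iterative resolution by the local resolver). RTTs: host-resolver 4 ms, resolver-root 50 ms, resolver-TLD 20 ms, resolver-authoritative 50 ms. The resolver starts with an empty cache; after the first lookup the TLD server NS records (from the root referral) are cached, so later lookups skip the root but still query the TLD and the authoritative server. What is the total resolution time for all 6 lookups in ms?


Lookup 1 (cold cache): local + root + TLD + auth = 4 + 50 + 20 + 50 = 124 ms
Lookups 2..6 (TLD NS cached -> skip root; new domain -> still ask TLD and auth): local + TLD + auth = 4 + 20 + 50 = 74 ms each
Remaining 5 lookups: 5 * 74 = 370 ms
Total = 124 + 370 = 494 ms

494


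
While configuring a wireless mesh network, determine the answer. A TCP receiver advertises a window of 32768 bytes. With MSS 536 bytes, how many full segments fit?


Given: RWND = 32768 bytes, MSS = 536 bytes
Full segments = floor(RWND / MSS)
Full segments = floor(32768 / 536)
Full segments = floor(61.1343) = 61

61


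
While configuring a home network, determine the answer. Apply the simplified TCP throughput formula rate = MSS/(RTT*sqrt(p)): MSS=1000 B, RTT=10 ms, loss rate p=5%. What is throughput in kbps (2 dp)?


Given: MSS = 1000 bytes, RTT = 10 ms, loss = 5%
RTT in seconds = 10 / 1000 = 0.01
Loss rate = 5% = 0.05
sqrt(loss) = sqrt(0.05) = 0.223606797750
Throughput (bytes/s) = 1000 / (0.01 * 0.223606797750) = 447213.5955
Throughput (kbps) = 447213.5955 * 8 / 1000 = 3577.708764 -> 3577.71 kbps (2 dp)

3577.71


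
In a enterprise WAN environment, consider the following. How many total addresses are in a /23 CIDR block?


Given: CIDR prefix /23
Host bits = 32 - 23 = 9
Total addresses = 2^9 = 512

512


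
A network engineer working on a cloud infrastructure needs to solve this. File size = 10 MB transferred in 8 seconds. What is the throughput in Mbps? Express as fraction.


Given: file = 10 MB, time = 8 s
File in Mb = 10 * 8 = 80 Mb
Throughput = 80 / 8 Mbps
Throughput = 10 Mbps

10


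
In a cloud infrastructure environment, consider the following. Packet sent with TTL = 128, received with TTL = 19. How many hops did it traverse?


Given: initial TTL = 128, received TTL = 19
Hops = initial TTL - received TTL
Hops = 128 - 19 = 109

109


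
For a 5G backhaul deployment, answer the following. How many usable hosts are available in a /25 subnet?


Given: subnet mask /25
Host bits = 32 - 25 = 7
Total addresses = 2^7 = 128
Usable hosts = 128 - 2 (network + broadcast) = 126

126


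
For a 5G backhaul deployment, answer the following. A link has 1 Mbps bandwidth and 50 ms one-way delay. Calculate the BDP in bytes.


Given: bandwidth = 1 Mbps, delay = 50 ms
BDP in bits = 1 * 10^6 * 50 / 1000
BDP in bits = 50000
BDP in bytes = 50000 / 8 = 6250

6250


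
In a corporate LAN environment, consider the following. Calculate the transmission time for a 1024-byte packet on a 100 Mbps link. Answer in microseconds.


Given: packet = 1024 bytes, bandwidth = 100 Mbps
Packet in bits = 1024 * 8 = 8192 bits
Bandwidth = 100 * 10^6 = 100000000 bps
Time = 8192 / 100000000 seconds
Time in us = 8192 * 10^6 / 100000000 = 81.92

81.92


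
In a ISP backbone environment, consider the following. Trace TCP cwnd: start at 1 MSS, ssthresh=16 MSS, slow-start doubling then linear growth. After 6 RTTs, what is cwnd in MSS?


RTT 0: cwnd = 1 MSS (initial)
RTT 1: cwnd = 2 MSS (slow start, doubled)
RTT 2: cwnd = 4 MSS (slow start, doubled)
RTT 3: cwnd = 8 MSS (slow start, doubled)
RTT 4: cwnd = 16 MSS (slow start, doubled)
RTT 5: cwnd = 17 MSS (congestion avoidance, +1)
RTT 6: cwnd = 18 MSS (congestion avoidance, +1)

18


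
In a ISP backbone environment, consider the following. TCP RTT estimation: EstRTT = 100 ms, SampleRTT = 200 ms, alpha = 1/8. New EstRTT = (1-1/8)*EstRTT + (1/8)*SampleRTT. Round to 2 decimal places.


Given: EstRTT = 100 ms, SampleRTT = 200 ms, alpha = 1/8
New EstRTT = (1 - alpha) * EstRTT + alpha * SampleRTT
(7/8) * 100 = 87.5
(1/8) * 200 = 25
New EstRTT = 87.5 + 25 = 112.5 ms -> 112.50 ms (2 dp)

112.50


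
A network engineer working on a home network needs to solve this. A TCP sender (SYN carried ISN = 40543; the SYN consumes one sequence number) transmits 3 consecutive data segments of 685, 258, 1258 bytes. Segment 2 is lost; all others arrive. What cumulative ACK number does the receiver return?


SYN uses sequence number 40543; first data byte = ISN + 1 = 40544.
Segment 1: SEQ = 40544, len = 685 B, covers [40544, 41228]
Segment 2: SEQ = 41229, len = 258 B, covers [41229, 41486] [LOST]
Segment 3: SEQ = 41487, len = 1258 B, covers [41487, 42744]
In-order data received: bytes [40544, 41228] (segments 1..1).
Segment 2 missing -> gap begins at byte 41229; later segments buffered out of order.
Cumulative ACK = next expected in-order byte = 40544 + 685 = 41229

41229


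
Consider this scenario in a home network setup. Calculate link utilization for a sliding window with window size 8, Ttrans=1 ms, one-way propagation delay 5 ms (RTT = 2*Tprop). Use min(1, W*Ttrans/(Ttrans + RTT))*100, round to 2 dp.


Given: W = 8, Ttrans = 1 ms, RTT = 10 ms (= 2 * Tprop, Tprop = 5 ms)
Cycle time = Ttrans + RTT = 1 + 10 = 11 ms (first packet sent until its ACK returns)
W * Ttrans = 8 * 1 = 8 ms of sending per cycle
W * Ttrans / (Ttrans + RTT) = 8 / 11 = 0.727273
U = min(1, 0.727273) = 0.727273
U% = 72.73%

72.73


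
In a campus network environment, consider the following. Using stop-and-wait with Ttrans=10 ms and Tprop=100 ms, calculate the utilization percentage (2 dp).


Given: Ttrans = 10 ms, Tprop = 100 ms
RTT = 2 * Tprop = 2 * 100 = 200 ms
U = Ttrans / (Ttrans + RTT)
U = 10 / (10 + 200)
U = 10 / 210 = 0.047619
U% = 4.76%

4.76


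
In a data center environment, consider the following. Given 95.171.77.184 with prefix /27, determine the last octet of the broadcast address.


Given: IP = 95.171.77.184, prefix = /27
Host bits = 32 - 27 = 5
Network last octet = 184 AND mask = 160
Host part size = 2^5 - 1 = 31
Broadcast last octet = 160 OR 31 = 191

191


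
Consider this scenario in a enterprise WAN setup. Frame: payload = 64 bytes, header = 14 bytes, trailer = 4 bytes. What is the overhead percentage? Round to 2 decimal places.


Given: payload = 64 B, header = 14 B, trailer = 4 B
Overhead bytes = header + trailer = 14 + 4 = 18
Total frame = payload + overhead = 64 + 18 = 82
Overhead % = 18 / 82 * 100 = 21.9512% -> 21.95% (2 dp)

21.95


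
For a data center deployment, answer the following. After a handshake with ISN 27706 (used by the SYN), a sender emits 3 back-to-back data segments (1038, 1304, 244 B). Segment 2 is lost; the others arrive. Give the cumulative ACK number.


SYN uses sequence number 27706; first data byte = ISN + 1 = 27707.
Segment 1: SEQ = 27707, len = 1038 B, covers [27707, 28744]
Segment 2: SEQ = 28745, len = 1304 B, covers [28745, 30048] [LOST]
Segment 3: SEQ = 30049, len = 244 B, covers [30049, 30292]
In-order data received: bytes [27707, 28744] (segments 1..1).
Segment 2 missing -> gap begins at byte 28745; later segments buffered out of order.
Cumulative ACK = next expected in-order byte = 27707 + 1038 = 28745

28745


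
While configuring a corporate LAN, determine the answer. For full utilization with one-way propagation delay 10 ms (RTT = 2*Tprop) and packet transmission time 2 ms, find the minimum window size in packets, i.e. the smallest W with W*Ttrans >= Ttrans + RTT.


Given: Ttrans = 2 ms, RTT = 20 ms (= 2 * Tprop, Tprop = 10 ms)
Time until first ACK returns = Ttrans + RTT = 2 + 20 = 22 ms
Need W * Ttrans >= Ttrans + RTT  ->  W >= (Ttrans + RTT) / Ttrans
(Ttrans + RTT) / Ttrans = 22 / 2 = 11
W_min = ceil(11) = 11

11


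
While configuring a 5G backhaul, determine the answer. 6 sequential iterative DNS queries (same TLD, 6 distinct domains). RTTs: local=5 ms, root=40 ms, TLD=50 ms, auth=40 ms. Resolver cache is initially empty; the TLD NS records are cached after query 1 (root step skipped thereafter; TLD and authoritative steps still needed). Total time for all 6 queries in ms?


Lookup 1 (cold cache): local + root + TLD + auth = 5 + 40 + 50 + 40 = 135 ms
Lookups 2..6 (TLD NS cached -> skip root; new domain -> still ask TLD and auth): local + TLD + auth = 5 + 50 + 40 = 95 ms each
Remaining 5 lookups: 5 * 95 = 475 ms
Total = 135 + 475 = 610 ms

610


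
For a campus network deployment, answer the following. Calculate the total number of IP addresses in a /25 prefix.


Given: CIDR prefix /25
Host bits = 32 - 25 = 7
Total addresses = 2^7 = 128

128


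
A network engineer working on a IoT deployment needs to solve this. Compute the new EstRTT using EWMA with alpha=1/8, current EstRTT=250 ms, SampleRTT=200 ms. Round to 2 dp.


Given: EstRTT = 250 ms, SampleRTT = 200 ms, alpha = 1/8
New EstRTT = (1 - alpha) * EstRTT + alpha * SampleRTT
(7/8) * 250 = 218.75
(1/8) * 200 = 25
New EstRTT = 218.75 + 25 = 243.75 ms -> 243.75 ms (2 dp)

243.75


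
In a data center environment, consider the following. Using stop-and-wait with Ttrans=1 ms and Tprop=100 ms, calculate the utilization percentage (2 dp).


Given: Ttrans = 1 ms, Tprop = 100 ms
RTT = 2 * Tprop = 2 * 100 = 200 ms
U = Ttrans / (Ttrans + RTT)
U = 1 / (1 + 200)
U = 1 / 201 = 0.004975
U% = 0.50%

0.50


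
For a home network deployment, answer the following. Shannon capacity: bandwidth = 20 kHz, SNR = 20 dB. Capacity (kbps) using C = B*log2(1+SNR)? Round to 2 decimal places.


Given: B = 20 kHz, SNR = 20 dB
SNR linear = 10^(20/10) = 100
1 + SNR = 101
log2(101) = 6.6582114828
C = 20 * 1000 * 6.6582114828 = 133164.2297 bps
C = 133.164230 kbps -> 133.16 kbps (2 dp)

133.16


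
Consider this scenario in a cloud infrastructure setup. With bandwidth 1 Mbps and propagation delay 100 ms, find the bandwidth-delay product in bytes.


Given: bandwidth = 1 Mbps, delay = 100 ms
BDP in bits = 1 * 10^6 * 100 / 1000
BDP in bits = 100000
BDP in bytes = 100000 / 8 = 12500

12500


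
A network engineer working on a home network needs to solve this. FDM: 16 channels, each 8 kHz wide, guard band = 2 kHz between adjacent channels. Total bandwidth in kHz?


Given: 16 channels, 8 kHz each, guard = 2 kHz
Channel bandwidth = 16 * 8 = 128 kHz
Guard bands = 15 gaps * 2 kHz = 30 kHz
Total = 128 + 30 = 158 kHz

158


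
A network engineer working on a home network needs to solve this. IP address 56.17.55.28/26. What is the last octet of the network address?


Given: IP = 56.17.55.28, prefix = /26
Subnet mask = 255.255.255.192
Last octet of IP: 28
Last octet of mask: 192
Network last octet = 28 AND 192 = 0

0


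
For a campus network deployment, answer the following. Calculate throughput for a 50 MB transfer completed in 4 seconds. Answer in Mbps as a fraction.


Given: file = 50 MB, time = 4 s
File in Mb = 50 * 8 = 400 Mb
Throughput = 400 / 4 Mbps
Throughput = 100 Mbps

100


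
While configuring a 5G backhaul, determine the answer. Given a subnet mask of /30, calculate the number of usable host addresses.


Given: subnet mask /30
Host bits = 32 - 30 = 2
Total addresses = 2^2 = 4
Usable hosts = 4 - 2 (network + broadcast) = 2

2


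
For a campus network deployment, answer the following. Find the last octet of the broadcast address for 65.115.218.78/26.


Given: IP = 65.115.218.78, prefix = /26
Host bits = 32 - 26 = 6
Network last octet = 78 AND mask = 64
Host part size = 2^6 - 1 = 63
Broadcast last octet = 64 OR 63 = 127

127


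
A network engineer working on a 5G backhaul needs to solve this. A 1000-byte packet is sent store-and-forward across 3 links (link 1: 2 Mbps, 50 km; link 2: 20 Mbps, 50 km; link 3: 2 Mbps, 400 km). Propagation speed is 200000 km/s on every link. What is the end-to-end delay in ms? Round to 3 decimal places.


Packet = 1000 bytes = 8000 bits. Store-and-forward: sum (t_trans + t_prop) per link.
Link 1: t_trans = 8000/(2*10^6) s = 4.0000 ms; t_prop = 50/200000 s = 0.2500 ms; subtotal = 4.2500 ms
Link 2: t_trans = 8000/(20*10^6) s = 0.4000 ms; t_prop = 50/200000 s = 0.2500 ms; subtotal = 0.6500 ms
Link 3: t_trans = 8000/(2*10^6) s = 4.0000 ms; t_prop = 400/200000 s = 2.0000 ms; subtotal = 6.0000 ms
End-to-end = 4.2500 + 0.6500 + 6.0000 = 10.9000 ms -> 10.900 ms (3 dp)

10.900


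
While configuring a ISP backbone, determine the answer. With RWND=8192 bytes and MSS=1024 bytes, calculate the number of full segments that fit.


Given: RWND = 8192 bytes, MSS = 1024 bytes
Full segments = floor(RWND / MSS)
Full segments = floor(8192 / 1024)
Full segments = floor(8.0) = 8

8


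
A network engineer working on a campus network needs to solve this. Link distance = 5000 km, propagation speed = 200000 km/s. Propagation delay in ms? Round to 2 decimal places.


Given: distance = 5000 km, speed = 200000 km/s
Delay = distance / speed = 5000 / 200000 seconds
Delay in ms = 5000 * 1000 / 200000
Delay = 25.0000 ms
Rounded to 2 dp = 25.00 ms

25.00


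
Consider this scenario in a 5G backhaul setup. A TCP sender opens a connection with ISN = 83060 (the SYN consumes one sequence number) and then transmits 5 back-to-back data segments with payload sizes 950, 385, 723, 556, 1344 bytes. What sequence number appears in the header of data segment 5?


The SYN occupies sequence number ISN = 83060, so the first data byte is ISN + 1 = 83061.
SEQ of data segment i = (ISN + 1) + sum of payload sizes of segments 1..i-1.
Segment 1: SEQ = 83061, payload = 950 bytes
Segment 2: SEQ = 84011, payload = 385 bytes
Segment 3: SEQ = 84396, payload = 723 bytes
Segment 4: SEQ = 85119, payload = 556 bytes
Segment 5: SEQ = 85675, payload = 1344 bytes
SEQ of segment 5 = 83061 + 950 + 385 + 723 + 556 = 85675

85675


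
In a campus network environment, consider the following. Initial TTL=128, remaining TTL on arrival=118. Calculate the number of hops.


Given: initial TTL = 128, received TTL = 118
Hops = initial TTL - received TTL
Hops = 128 - 118 = 10

10


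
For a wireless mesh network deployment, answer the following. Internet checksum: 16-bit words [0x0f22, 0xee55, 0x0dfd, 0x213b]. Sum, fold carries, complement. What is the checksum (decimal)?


Given words: [0x0f22, 0xee55, 0x0dfd, 0x213b]
Step 1: Sum all words
Raw sum = 3874 + 61013 + 3581 + 8507 = 76975
Step 2: Fold carry: (11439 + 1) = 11440
One's complement = ~11440 & 0xFFFF = 54095

54095


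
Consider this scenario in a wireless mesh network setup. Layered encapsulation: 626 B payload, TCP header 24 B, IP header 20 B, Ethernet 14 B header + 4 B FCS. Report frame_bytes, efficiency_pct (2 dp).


TCP segment = 626 + 24 = 650 B
IP packet = 650 + 20 = 670 B
Ethernet frame = 670 + 14 + 4 = 688 B
Efficiency = app / frame = 626 / 688 = 0.909884 = 90.9884% -> 90.99% (2 dp)

688, 90.99


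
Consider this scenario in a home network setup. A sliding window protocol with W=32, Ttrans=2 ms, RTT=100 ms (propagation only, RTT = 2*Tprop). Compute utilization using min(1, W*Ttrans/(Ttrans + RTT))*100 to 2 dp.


Given: W = 32, Ttrans = 2 ms, RTT = 100 ms (= 2 * Tprop, Tprop = 50 ms)
Cycle time = Ttrans + RTT = 2 + 100 = 102 ms (first packet sent until its ACK returns)
W * Ttrans = 32 * 2 = 64 ms of sending per cycle
W * Ttrans / (Ttrans + RTT) = 64 / 102 = 0.627451
U = min(1, 0.627451) = 0.627451
U% = 62.75%

62.75
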